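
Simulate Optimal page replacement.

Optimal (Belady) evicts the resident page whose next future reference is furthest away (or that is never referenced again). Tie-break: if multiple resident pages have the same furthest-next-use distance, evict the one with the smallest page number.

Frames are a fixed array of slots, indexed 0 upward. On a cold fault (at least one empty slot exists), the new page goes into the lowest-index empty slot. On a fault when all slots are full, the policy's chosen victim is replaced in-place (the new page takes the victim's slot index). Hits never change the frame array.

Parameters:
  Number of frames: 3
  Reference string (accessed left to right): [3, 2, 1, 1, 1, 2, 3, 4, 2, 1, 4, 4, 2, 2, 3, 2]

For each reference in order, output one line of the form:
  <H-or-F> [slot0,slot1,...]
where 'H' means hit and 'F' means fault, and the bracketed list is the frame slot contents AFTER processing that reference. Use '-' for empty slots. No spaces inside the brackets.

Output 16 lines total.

F [3,-,-]
F [3,2,-]
F [3,2,1]
H [3,2,1]
H [3,2,1]
H [3,2,1]
H [3,2,1]
F [4,2,1]
H [4,2,1]
H [4,2,1]
H [4,2,1]
H [4,2,1]
H [4,2,1]
H [4,2,1]
F [4,2,3]
H [4,2,3]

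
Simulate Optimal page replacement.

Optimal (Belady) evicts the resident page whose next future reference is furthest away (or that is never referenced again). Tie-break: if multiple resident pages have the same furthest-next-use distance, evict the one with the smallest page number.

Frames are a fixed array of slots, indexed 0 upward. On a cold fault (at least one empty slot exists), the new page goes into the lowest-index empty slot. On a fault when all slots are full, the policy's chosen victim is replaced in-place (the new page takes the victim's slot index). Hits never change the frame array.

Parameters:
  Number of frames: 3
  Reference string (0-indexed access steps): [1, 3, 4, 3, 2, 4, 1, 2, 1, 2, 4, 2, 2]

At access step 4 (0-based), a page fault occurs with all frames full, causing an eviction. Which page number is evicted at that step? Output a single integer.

Step 0: ref 1 -> FAULT, frames=[1,-,-]
Step 1: ref 3 -> FAULT, frames=[1,3,-]
Step 2: ref 4 -> FAULT, frames=[1,3,4]
Step 3: ref 3 -> HIT, frames=[1,3,4]
Step 4: ref 2 -> FAULT, evict 3, frames=[1,2,4]
At step 4: evicted page 3

Answer: 3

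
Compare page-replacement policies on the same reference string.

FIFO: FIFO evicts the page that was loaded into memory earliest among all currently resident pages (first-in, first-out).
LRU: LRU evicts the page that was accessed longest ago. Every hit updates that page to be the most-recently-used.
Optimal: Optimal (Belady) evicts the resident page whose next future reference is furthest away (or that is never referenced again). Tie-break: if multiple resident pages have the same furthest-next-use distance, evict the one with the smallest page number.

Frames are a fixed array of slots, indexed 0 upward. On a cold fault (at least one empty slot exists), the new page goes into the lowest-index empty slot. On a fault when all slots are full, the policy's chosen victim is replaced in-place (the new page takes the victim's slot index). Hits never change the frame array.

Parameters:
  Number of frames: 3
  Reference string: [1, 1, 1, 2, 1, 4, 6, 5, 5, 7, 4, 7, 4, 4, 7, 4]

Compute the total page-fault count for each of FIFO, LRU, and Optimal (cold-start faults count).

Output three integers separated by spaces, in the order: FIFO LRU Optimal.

--- FIFO ---
  step 0: ref 1 -> FAULT, frames=[1,-,-] (faults so far: 1)
  step 1: ref 1 -> HIT, frames=[1,-,-] (faults so far: 1)
  step 2: ref 1 -> HIT, frames=[1,-,-] (faults so far: 1)
  step 3: ref 2 -> FAULT, frames=[1,2,-] (faults so far: 2)
  step 4: ref 1 -> HIT, frames=[1,2,-] (faults so far: 2)
  step 5: ref 4 -> FAULT, frames=[1,2,4] (faults so far: 3)
  step 6: ref 6 -> FAULT, evict 1, frames=[6,2,4] (faults so far: 4)
  step 7: ref 5 -> FAULT, evict 2, frames=[6,5,4] (faults so far: 5)
  step 8: ref 5 -> HIT, frames=[6,5,4] (faults so far: 5)
  step 9: ref 7 -> FAULT, evict 4, frames=[6,5,7] (faults so far: 6)
  step 10: ref 4 -> FAULT, evict 6, frames=[4,5,7] (faults so far: 7)
  step 11: ref 7 -> HIT, frames=[4,5,7] (faults so far: 7)
  step 12: ref 4 -> HIT, frames=[4,5,7] (faults so far: 7)
  step 13: ref 4 -> HIT, frames=[4,5,7] (faults so far: 7)
  step 14: ref 7 -> HIT, frames=[4,5,7] (faults so far: 7)
  step 15: ref 4 -> HIT, frames=[4,5,7] (faults so far: 7)
  FIFO total faults: 7
--- LRU ---
  step 0: ref 1 -> FAULT, frames=[1,-,-] (faults so far: 1)
  step 1: ref 1 -> HIT, frames=[1,-,-] (faults so far: 1)
  step 2: ref 1 -> HIT, frames=[1,-,-] (faults so far: 1)
  step 3: ref 2 -> FAULT, frames=[1,2,-] (faults so far: 2)
  step 4: ref 1 -> HIT, frames=[1,2,-] (faults so far: 2)
  step 5: ref 4 -> FAULT, frames=[1,2,4] (faults so far: 3)
  step 6: ref 6 -> FAULT, evict 2, frames=[1,6,4] (faults so far: 4)
  step 7: ref 5 -> FAULT, evict 1, frames=[5,6,4] (faults so far: 5)
  step 8: ref 5 -> HIT, frames=[5,6,4] (faults so far: 5)
  step 9: ref 7 -> FAULT, evict 4, frames=[5,6,7] (faults so far: 6)
  step 10: ref 4 -> FAULT, evict 6, frames=[5,4,7] (faults so far: 7)
  step 11: ref 7 -> HIT, frames=[5,4,7] (faults so far: 7)
  step 12: ref 4 -> HIT, frames=[5,4,7] (faults so far: 7)
  step 13: ref 4 -> HIT, frames=[5,4,7] (faults so far: 7)
  step 14: ref 7 -> HIT, frames=[5,4,7] (faults so far: 7)
  step 15: ref 4 -> HIT, frames=[5,4,7] (faults so far: 7)
  LRU total faults: 7
--- Optimal ---
  step 0: ref 1 -> FAULT, frames=[1,-,-] (faults so far: 1)
  step 1: ref 1 -> HIT, frames=[1,-,-] (faults so far: 1)
  step 2: ref 1 -> HIT, frames=[1,-,-] (faults so far: 1)
  step 3: ref 2 -> FAULT, frames=[1,2,-] (faults so far: 2)
  step 4: ref 1 -> HIT, frames=[1,2,-] (faults so far: 2)
  step 5: ref 4 -> FAULT, frames=[1,2,4] (faults so far: 3)
  step 6: ref 6 -> FAULT, evict 1, frames=[6,2,4] (faults so far: 4)
  step 7: ref 5 -> FAULT, evict 2, frames=[6,5,4] (faults so far: 5)
  step 8: ref 5 -> HIT, frames=[6,5,4] (faults so far: 5)
  step 9: ref 7 -> FAULT, evict 5, frames=[6,7,4] (faults so far: 6)
  step 10: ref 4 -> HIT, frames=[6,7,4] (faults so far: 6)
  step 11: ref 7 -> HIT, frames=[6,7,4] (faults so far: 6)
  step 12: ref 4 -> HIT, frames=[6,7,4] (faults so far: 6)
  step 13: ref 4 -> HIT, frames=[6,7,4] (faults so far: 6)
  step 14: ref 7 -> HIT, frames=[6,7,4] (faults so far: 6)
  step 15: ref 4 -> HIT, frames=[6,7,4] (faults so far: 6)
  Optimal total faults: 6

Answer: 7 7 6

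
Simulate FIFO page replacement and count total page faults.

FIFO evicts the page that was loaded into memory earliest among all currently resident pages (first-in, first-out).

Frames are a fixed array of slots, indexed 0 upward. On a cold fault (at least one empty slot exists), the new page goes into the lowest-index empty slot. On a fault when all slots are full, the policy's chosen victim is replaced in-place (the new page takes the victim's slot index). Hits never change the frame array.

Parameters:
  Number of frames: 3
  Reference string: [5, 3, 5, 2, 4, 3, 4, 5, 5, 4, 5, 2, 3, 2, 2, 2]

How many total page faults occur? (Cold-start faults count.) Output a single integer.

Answer: 7

Derivation:
Step 0: ref 5 → FAULT, frames=[5,-,-]
Step 1: ref 3 → FAULT, frames=[5,3,-]
Step 2: ref 5 → HIT, frames=[5,3,-]
Step 3: ref 2 → FAULT, frames=[5,3,2]
Step 4: ref 4 → FAULT (evict 5), frames=[4,3,2]
Step 5: ref 3 → HIT, frames=[4,3,2]
Step 6: ref 4 → HIT, frames=[4,3,2]
Step 7: ref 5 → FAULT (evict 3), frames=[4,5,2]
Step 8: ref 5 → HIT, frames=[4,5,2]
Step 9: ref 4 → HIT, frames=[4,5,2]
Step 10: ref 5 → HIT, frames=[4,5,2]
Step 11: ref 2 → HIT, frames=[4,5,2]
Step 12: ref 3 → FAULT (evict 2), frames=[4,5,3]
Step 13: ref 2 → FAULT (evict 4), frames=[2,5,3]
Step 14: ref 2 → HIT, frames=[2,5,3]
Step 15: ref 2 → HIT, frames=[2,5,3]
Total faults: 7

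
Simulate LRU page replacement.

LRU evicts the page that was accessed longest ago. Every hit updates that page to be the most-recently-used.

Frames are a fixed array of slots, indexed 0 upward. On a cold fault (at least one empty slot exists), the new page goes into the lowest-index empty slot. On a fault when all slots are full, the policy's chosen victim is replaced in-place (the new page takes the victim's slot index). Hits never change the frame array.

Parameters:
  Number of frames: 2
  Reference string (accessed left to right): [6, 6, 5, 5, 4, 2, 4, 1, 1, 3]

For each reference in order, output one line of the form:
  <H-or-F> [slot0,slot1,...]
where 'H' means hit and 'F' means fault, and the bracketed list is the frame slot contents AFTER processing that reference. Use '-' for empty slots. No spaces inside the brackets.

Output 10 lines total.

F [6,-]
H [6,-]
F [6,5]
H [6,5]
F [4,5]
F [4,2]
H [4,2]
F [4,1]
H [4,1]
F [3,1]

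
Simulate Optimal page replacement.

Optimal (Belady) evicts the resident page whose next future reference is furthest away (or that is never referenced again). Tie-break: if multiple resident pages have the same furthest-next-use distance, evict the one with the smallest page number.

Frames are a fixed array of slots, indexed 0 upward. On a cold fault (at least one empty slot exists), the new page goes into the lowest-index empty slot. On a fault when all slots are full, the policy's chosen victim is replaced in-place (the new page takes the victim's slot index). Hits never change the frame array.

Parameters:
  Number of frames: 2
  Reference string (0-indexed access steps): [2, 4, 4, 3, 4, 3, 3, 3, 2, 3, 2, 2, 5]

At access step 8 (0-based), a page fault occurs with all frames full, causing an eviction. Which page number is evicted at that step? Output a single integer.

Answer: 4

Derivation:
Step 0: ref 2 -> FAULT, frames=[2,-]
Step 1: ref 4 -> FAULT, frames=[2,4]
Step 2: ref 4 -> HIT, frames=[2,4]
Step 3: ref 3 -> FAULT, evict 2, frames=[3,4]
Step 4: ref 4 -> HIT, frames=[3,4]
Step 5: ref 3 -> HIT, frames=[3,4]
Step 6: ref 3 -> HIT, frames=[3,4]
Step 7: ref 3 -> HIT, frames=[3,4]
Step 8: ref 2 -> FAULT, evict 4, frames=[3,2]
At step 8: evicted page 4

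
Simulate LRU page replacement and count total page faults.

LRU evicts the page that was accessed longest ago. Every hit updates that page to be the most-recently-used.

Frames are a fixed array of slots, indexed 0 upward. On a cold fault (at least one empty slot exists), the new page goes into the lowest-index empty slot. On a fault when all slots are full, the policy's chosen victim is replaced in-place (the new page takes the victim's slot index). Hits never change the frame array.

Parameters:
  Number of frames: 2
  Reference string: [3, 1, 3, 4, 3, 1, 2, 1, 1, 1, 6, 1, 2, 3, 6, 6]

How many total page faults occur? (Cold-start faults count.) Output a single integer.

Answer: 9

Derivation:
Step 0: ref 3 → FAULT, frames=[3,-]
Step 1: ref 1 → FAULT, frames=[3,1]
Step 2: ref 3 → HIT, frames=[3,1]
Step 3: ref 4 → FAULT (evict 1), frames=[3,4]
Step 4: ref 3 → HIT, frames=[3,4]
Step 5: ref 1 → FAULT (evict 4), frames=[3,1]
Step 6: ref 2 → FAULT (evict 3), frames=[2,1]
Step 7: ref 1 → HIT, frames=[2,1]
Step 8: ref 1 → HIT, frames=[2,1]
Step 9: ref 1 → HIT, frames=[2,1]
Step 10: ref 6 → FAULT (evict 2), frames=[6,1]
Step 11: ref 1 → HIT, frames=[6,1]
Step 12: ref 2 → FAULT (evict 6), frames=[2,1]
Step 13: ref 3 → FAULT (evict 1), frames=[2,3]
Step 14: ref 6 → FAULT (evict 2), frames=[6,3]
Step 15: ref 6 → HIT, frames=[6,3]
Total faults: 9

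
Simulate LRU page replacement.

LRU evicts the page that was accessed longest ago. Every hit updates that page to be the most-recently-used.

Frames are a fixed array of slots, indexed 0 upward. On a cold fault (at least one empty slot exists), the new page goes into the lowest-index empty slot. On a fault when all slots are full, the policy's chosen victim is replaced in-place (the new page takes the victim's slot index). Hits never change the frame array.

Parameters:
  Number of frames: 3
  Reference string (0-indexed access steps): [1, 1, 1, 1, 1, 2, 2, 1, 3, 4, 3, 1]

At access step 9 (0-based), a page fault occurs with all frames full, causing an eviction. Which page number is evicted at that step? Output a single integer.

Answer: 2

Derivation:
Step 0: ref 1 -> FAULT, frames=[1,-,-]
Step 1: ref 1 -> HIT, frames=[1,-,-]
Step 2: ref 1 -> HIT, frames=[1,-,-]
Step 3: ref 1 -> HIT, frames=[1,-,-]
Step 4: ref 1 -> HIT, frames=[1,-,-]
Step 5: ref 2 -> FAULT, frames=[1,2,-]
Step 6: ref 2 -> HIT, frames=[1,2,-]
Step 7: ref 1 -> HIT, frames=[1,2,-]
Step 8: ref 3 -> FAULT, frames=[1,2,3]
Step 9: ref 4 -> FAULT, evict 2, frames=[1,4,3]
At step 9: evicted page 2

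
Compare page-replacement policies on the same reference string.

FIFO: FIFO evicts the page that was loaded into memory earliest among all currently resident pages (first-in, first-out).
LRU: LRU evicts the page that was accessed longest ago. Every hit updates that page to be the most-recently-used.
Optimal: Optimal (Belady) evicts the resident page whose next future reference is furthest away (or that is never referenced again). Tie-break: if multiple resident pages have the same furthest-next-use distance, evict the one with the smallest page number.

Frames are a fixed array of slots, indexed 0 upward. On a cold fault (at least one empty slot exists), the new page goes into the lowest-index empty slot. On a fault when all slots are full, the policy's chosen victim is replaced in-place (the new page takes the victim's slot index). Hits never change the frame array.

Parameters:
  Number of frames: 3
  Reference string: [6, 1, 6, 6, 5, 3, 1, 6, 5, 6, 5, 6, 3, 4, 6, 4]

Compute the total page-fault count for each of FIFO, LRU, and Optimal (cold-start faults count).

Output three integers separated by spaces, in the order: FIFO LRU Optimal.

--- FIFO ---
  step 0: ref 6 -> FAULT, frames=[6,-,-] (faults so far: 1)
  step 1: ref 1 -> FAULT, frames=[6,1,-] (faults so far: 2)
  step 2: ref 6 -> HIT, frames=[6,1,-] (faults so far: 2)
  step 3: ref 6 -> HIT, frames=[6,1,-] (faults so far: 2)
  step 4: ref 5 -> FAULT, frames=[6,1,5] (faults so far: 3)
  step 5: ref 3 -> FAULT, evict 6, frames=[3,1,5] (faults so far: 4)
  step 6: ref 1 -> HIT, frames=[3,1,5] (faults so far: 4)
  step 7: ref 6 -> FAULT, evict 1, frames=[3,6,5] (faults so far: 5)
  step 8: ref 5 -> HIT, frames=[3,6,5] (faults so far: 5)
  step 9: ref 6 -> HIT, frames=[3,6,5] (faults so far: 5)
  step 10: ref 5 -> HIT, frames=[3,6,5] (faults so far: 5)
  step 11: ref 6 -> HIT, frames=[3,6,5] (faults so far: 5)
  step 12: ref 3 -> HIT, frames=[3,6,5] (faults so far: 5)
  step 13: ref 4 -> FAULT, evict 5, frames=[3,6,4] (faults so far: 6)
  step 14: ref 6 -> HIT, frames=[3,6,4] (faults so far: 6)
  step 15: ref 4 -> HIT, frames=[3,6,4] (faults so far: 6)
  FIFO total faults: 6
--- LRU ---
  step 0: ref 6 -> FAULT, frames=[6,-,-] (faults so far: 1)
  step 1: ref 1 -> FAULT, frames=[6,1,-] (faults so far: 2)
  step 2: ref 6 -> HIT, frames=[6,1,-] (faults so far: 2)
  step 3: ref 6 -> HIT, frames=[6,1,-] (faults so far: 2)
  step 4: ref 5 -> FAULT, frames=[6,1,5] (faults so far: 3)
  step 5: ref 3 -> FAULT, evict 1, frames=[6,3,5] (faults so far: 4)
  step 6: ref 1 -> FAULT, evict 6, frames=[1,3,5] (faults so far: 5)
  step 7: ref 6 -> FAULT, evict 5, frames=[1,3,6] (faults so far: 6)
  step 8: ref 5 -> FAULT, evict 3, frames=[1,5,6] (faults so far: 7)
  step 9: ref 6 -> HIT, frames=[1,5,6] (faults so far: 7)
  step 10: ref 5 -> HIT, frames=[1,5,6] (faults so far: 7)
  step 11: ref 6 -> HIT, frames=[1,5,6] (faults so far: 7)
  step 12: ref 3 -> FAULT, evict 1, frames=[3,5,6] (faults so far: 8)
  step 13: ref 4 -> FAULT, evict 5, frames=[3,4,6] (faults so far: 9)
  step 14: ref 6 -> HIT, frames=[3,4,6] (faults so far: 9)
  step 15: ref 4 -> HIT, frames=[3,4,6] (faults so far: 9)
  LRU total faults: 9
--- Optimal ---
  step 0: ref 6 -> FAULT, frames=[6,-,-] (faults so far: 1)
  step 1: ref 1 -> FAULT, frames=[6,1,-] (faults so far: 2)
  step 2: ref 6 -> HIT, frames=[6,1,-] (faults so far: 2)
  step 3: ref 6 -> HIT, frames=[6,1,-] (faults so far: 2)
  step 4: ref 5 -> FAULT, frames=[6,1,5] (faults so far: 3)
  step 5: ref 3 -> FAULT, evict 5, frames=[6,1,3] (faults so far: 4)
  step 6: ref 1 -> HIT, frames=[6,1,3] (faults so far: 4)
  step 7: ref 6 -> HIT, frames=[6,1,3] (faults so far: 4)
  step 8: ref 5 -> FAULT, evict 1, frames=[6,5,3] (faults so far: 5)
  step 9: ref 6 -> HIT, frames=[6,5,3] (faults so far: 5)
  step 10: ref 5 -> HIT, frames=[6,5,3] (faults so far: 5)
  step 11: ref 6 -> HIT, frames=[6,5,3] (faults so far: 5)
  step 12: ref 3 -> HIT, frames=[6,5,3] (faults so far: 5)
  step 13: ref 4 -> FAULT, evict 3, frames=[6,5,4] (faults so far: 6)
  step 14: ref 6 -> HIT, frames=[6,5,4] (faults so far: 6)
  step 15: ref 4 -> HIT, frames=[6,5,4] (faults so far: 6)
  Optimal total faults: 6

Answer: 6 9 6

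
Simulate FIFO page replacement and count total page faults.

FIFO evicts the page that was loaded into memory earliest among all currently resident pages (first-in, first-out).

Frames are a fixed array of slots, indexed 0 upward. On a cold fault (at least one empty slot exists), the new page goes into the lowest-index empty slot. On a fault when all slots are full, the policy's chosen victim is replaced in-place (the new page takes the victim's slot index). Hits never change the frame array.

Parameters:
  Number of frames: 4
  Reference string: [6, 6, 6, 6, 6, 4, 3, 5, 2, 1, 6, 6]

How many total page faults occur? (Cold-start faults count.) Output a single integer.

Step 0: ref 6 → FAULT, frames=[6,-,-,-]
Step 1: ref 6 → HIT, frames=[6,-,-,-]
Step 2: ref 6 → HIT, frames=[6,-,-,-]
Step 3: ref 6 → HIT, frames=[6,-,-,-]
Step 4: ref 6 → HIT, frames=[6,-,-,-]
Step 5: ref 4 → FAULT, frames=[6,4,-,-]
Step 6: ref 3 → FAULT, frames=[6,4,3,-]
Step 7: ref 5 → FAULT, frames=[6,4,3,5]
Step 8: ref 2 → FAULT (evict 6), frames=[2,4,3,5]
Step 9: ref 1 → FAULT (evict 4), frames=[2,1,3,5]
Step 10: ref 6 → FAULT (evict 3), frames=[2,1,6,5]
Step 11: ref 6 → HIT, frames=[2,1,6,5]
Total faults: 7

Answer: 7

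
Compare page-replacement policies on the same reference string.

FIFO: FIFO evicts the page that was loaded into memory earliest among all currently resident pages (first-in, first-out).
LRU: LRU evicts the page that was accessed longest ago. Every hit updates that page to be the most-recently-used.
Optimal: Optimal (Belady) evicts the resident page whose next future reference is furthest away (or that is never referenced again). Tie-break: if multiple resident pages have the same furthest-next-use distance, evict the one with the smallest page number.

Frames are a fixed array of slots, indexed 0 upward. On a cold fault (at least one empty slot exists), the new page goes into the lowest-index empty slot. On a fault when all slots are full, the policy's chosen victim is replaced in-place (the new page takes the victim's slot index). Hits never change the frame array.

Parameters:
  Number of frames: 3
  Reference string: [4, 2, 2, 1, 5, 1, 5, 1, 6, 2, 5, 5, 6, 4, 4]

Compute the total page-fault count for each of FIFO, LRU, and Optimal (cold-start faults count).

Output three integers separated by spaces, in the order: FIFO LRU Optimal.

--- FIFO ---
  step 0: ref 4 -> FAULT, frames=[4,-,-] (faults so far: 1)
  step 1: ref 2 -> FAULT, frames=[4,2,-] (faults so far: 2)
  step 2: ref 2 -> HIT, frames=[4,2,-] (faults so far: 2)
  step 3: ref 1 -> FAULT, frames=[4,2,1] (faults so far: 3)
  step 4: ref 5 -> FAULT, evict 4, frames=[5,2,1] (faults so far: 4)
  step 5: ref 1 -> HIT, frames=[5,2,1] (faults so far: 4)
  step 6: ref 5 -> HIT, frames=[5,2,1] (faults so far: 4)
  step 7: ref 1 -> HIT, frames=[5,2,1] (faults so far: 4)
  step 8: ref 6 -> FAULT, evict 2, frames=[5,6,1] (faults so far: 5)
  step 9: ref 2 -> FAULT, evict 1, frames=[5,6,2] (faults so far: 6)
  step 10: ref 5 -> HIT, frames=[5,6,2] (faults so far: 6)
  step 11: ref 5 -> HIT, frames=[5,6,2] (faults so far: 6)
  step 12: ref 6 -> HIT, frames=[5,6,2] (faults so far: 6)
  step 13: ref 4 -> FAULT, evict 5, frames=[4,6,2] (faults so far: 7)
  step 14: ref 4 -> HIT, frames=[4,6,2] (faults so far: 7)
  FIFO total faults: 7
--- LRU ---
  step 0: ref 4 -> FAULT, frames=[4,-,-] (faults so far: 1)
  step 1: ref 2 -> FAULT, frames=[4,2,-] (faults so far: 2)
  step 2: ref 2 -> HIT, frames=[4,2,-] (faults so far: 2)
  step 3: ref 1 -> FAULT, frames=[4,2,1] (faults so far: 3)
  step 4: ref 5 -> FAULT, evict 4, frames=[5,2,1] (faults so far: 4)
  step 5: ref 1 -> HIT, frames=[5,2,1] (faults so far: 4)
  step 6: ref 5 -> HIT, frames=[5,2,1] (faults so far: 4)
  step 7: ref 1 -> HIT, frames=[5,2,1] (faults so far: 4)
  step 8: ref 6 -> FAULT, evict 2, frames=[5,6,1] (faults so far: 5)
  step 9: ref 2 -> FAULT, evict 5, frames=[2,6,1] (faults so far: 6)
  step 10: ref 5 -> FAULT, evict 1, frames=[2,6,5] (faults so far: 7)
  step 11: ref 5 -> HIT, frames=[2,6,5] (faults so far: 7)
  step 12: ref 6 -> HIT, frames=[2,6,5] (faults so far: 7)
  step 13: ref 4 -> FAULT, evict 2, frames=[4,6,5] (faults so far: 8)
  step 14: ref 4 -> HIT, frames=[4,6,5] (faults so far: 8)
  LRU total faults: 8
--- Optimal ---
  step 0: ref 4 -> FAULT, frames=[4,-,-] (faults so far: 1)
  step 1: ref 2 -> FAULT, frames=[4,2,-] (faults so far: 2)
  step 2: ref 2 -> HIT, frames=[4,2,-] (faults so far: 2)
  step 3: ref 1 -> FAULT, frames=[4,2,1] (faults so far: 3)
  step 4: ref 5 -> FAULT, evict 4, frames=[5,2,1] (faults so far: 4)
  step 5: ref 1 -> HIT, frames=[5,2,1] (faults so far: 4)
  step 6: ref 5 -> HIT, frames=[5,2,1] (faults so far: 4)
  step 7: ref 1 -> HIT, frames=[5,2,1] (faults so far: 4)
  step 8: ref 6 -> FAULT, evict 1, frames=[5,2,6] (faults so far: 5)
  step 9: ref 2 -> HIT, frames=[5,2,6] (faults so far: 5)
  step 10: ref 5 -> HIT, frames=[5,2,6] (faults so far: 5)
  step 11: ref 5 -> HIT, frames=[5,2,6] (faults so far: 5)
  step 12: ref 6 -> HIT, frames=[5,2,6] (faults so far: 5)
  step 13: ref 4 -> FAULT, evict 2, frames=[5,4,6] (faults so far: 6)
  step 14: ref 4 -> HIT, frames=[5,4,6] (faults so far: 6)
  Optimal total faults: 6

Answer: 7 8 6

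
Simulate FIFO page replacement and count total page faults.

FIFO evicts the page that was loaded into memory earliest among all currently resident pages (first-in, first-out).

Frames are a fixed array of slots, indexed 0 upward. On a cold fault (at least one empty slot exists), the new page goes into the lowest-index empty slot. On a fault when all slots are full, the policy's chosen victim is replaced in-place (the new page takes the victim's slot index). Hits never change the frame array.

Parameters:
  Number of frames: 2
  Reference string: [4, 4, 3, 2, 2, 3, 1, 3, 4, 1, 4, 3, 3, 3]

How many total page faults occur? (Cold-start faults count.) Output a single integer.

Step 0: ref 4 → FAULT, frames=[4,-]
Step 1: ref 4 → HIT, frames=[4,-]
Step 2: ref 3 → FAULT, frames=[4,3]
Step 3: ref 2 → FAULT (evict 4), frames=[2,3]
Step 4: ref 2 → HIT, frames=[2,3]
Step 5: ref 3 → HIT, frames=[2,3]
Step 6: ref 1 → FAULT (evict 3), frames=[2,1]
Step 7: ref 3 → FAULT (evict 2), frames=[3,1]
Step 8: ref 4 → FAULT (evict 1), frames=[3,4]
Step 9: ref 1 → FAULT (evict 3), frames=[1,4]
Step 10: ref 4 → HIT, frames=[1,4]
Step 11: ref 3 → FAULT (evict 4), frames=[1,3]
Step 12: ref 3 → HIT, frames=[1,3]
Step 13: ref 3 → HIT, frames=[1,3]
Total faults: 8

Answer: 8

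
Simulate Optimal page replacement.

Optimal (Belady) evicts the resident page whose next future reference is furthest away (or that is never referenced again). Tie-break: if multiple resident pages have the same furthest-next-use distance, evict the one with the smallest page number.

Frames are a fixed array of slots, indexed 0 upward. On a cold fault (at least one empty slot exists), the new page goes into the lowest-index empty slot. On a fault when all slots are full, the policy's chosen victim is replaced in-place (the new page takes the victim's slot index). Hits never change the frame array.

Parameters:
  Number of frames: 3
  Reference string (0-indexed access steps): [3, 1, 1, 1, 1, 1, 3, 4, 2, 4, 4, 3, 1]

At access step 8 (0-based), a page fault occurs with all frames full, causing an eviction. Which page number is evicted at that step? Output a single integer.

Answer: 1

Derivation:
Step 0: ref 3 -> FAULT, frames=[3,-,-]
Step 1: ref 1 -> FAULT, frames=[3,1,-]
Step 2: ref 1 -> HIT, frames=[3,1,-]
Step 3: ref 1 -> HIT, frames=[3,1,-]
Step 4: ref 1 -> HIT, frames=[3,1,-]
Step 5: ref 1 -> HIT, frames=[3,1,-]
Step 6: ref 3 -> HIT, frames=[3,1,-]
Step 7: ref 4 -> FAULT, frames=[3,1,4]
Step 8: ref 2 -> FAULT, evict 1, frames=[3,2,4]
At step 8: evicted page 1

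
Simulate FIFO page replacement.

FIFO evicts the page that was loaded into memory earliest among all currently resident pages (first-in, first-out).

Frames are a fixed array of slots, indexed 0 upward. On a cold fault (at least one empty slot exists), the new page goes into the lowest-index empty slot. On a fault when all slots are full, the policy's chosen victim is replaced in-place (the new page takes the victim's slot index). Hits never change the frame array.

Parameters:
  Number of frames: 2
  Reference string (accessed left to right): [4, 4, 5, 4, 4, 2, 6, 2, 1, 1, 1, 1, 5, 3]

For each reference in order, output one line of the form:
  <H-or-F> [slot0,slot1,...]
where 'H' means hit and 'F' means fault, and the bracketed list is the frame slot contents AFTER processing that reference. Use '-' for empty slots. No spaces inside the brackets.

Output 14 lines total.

F [4,-]
H [4,-]
F [4,5]
H [4,5]
H [4,5]
F [2,5]
F [2,6]
H [2,6]
F [1,6]
H [1,6]
H [1,6]
H [1,6]
F [1,5]
F [3,5]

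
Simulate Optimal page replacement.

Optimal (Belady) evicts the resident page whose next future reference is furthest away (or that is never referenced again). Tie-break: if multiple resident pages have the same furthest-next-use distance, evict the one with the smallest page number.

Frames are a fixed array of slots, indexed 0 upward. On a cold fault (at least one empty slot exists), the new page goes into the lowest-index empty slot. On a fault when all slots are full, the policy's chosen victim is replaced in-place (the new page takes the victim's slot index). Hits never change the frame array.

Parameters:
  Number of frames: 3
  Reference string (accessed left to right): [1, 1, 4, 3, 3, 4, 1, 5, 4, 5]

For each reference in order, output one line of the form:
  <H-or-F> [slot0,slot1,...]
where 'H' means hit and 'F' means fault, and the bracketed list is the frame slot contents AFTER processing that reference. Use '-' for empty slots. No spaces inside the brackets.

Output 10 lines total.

F [1,-,-]
H [1,-,-]
F [1,4,-]
F [1,4,3]
H [1,4,3]
H [1,4,3]
H [1,4,3]
F [5,4,3]
H [5,4,3]
H [5,4,3]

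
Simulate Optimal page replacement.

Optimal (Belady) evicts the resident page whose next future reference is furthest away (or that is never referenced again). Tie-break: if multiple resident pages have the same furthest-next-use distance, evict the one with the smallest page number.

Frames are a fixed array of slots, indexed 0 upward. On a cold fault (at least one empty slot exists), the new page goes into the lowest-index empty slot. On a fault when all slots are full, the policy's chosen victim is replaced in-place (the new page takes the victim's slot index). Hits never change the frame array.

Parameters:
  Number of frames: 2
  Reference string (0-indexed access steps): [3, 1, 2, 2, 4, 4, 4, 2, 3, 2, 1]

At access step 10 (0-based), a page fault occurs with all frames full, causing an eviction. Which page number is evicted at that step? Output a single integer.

Step 0: ref 3 -> FAULT, frames=[3,-]
Step 1: ref 1 -> FAULT, frames=[3,1]
Step 2: ref 2 -> FAULT, evict 1, frames=[3,2]
Step 3: ref 2 -> HIT, frames=[3,2]
Step 4: ref 4 -> FAULT, evict 3, frames=[4,2]
Step 5: ref 4 -> HIT, frames=[4,2]
Step 6: ref 4 -> HIT, frames=[4,2]
Step 7: ref 2 -> HIT, frames=[4,2]
Step 8: ref 3 -> FAULT, evict 4, frames=[3,2]
Step 9: ref 2 -> HIT, frames=[3,2]
Step 10: ref 1 -> FAULT, evict 2, frames=[3,1]
At step 10: evicted page 2

Answer: 2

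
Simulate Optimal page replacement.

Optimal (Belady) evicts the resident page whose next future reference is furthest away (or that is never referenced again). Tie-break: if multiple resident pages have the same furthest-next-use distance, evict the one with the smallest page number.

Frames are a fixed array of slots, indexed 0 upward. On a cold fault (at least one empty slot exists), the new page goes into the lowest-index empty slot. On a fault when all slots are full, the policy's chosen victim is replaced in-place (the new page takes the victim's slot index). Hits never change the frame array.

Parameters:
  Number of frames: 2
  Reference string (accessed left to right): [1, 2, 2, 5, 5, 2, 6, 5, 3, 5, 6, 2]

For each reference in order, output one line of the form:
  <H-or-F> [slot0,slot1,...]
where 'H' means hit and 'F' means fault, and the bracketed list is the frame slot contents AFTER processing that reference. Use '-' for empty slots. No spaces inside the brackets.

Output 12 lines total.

F [1,-]
F [1,2]
H [1,2]
F [5,2]
H [5,2]
H [5,2]
F [5,6]
H [5,6]
F [5,3]
H [5,3]
F [5,6]
F [2,6]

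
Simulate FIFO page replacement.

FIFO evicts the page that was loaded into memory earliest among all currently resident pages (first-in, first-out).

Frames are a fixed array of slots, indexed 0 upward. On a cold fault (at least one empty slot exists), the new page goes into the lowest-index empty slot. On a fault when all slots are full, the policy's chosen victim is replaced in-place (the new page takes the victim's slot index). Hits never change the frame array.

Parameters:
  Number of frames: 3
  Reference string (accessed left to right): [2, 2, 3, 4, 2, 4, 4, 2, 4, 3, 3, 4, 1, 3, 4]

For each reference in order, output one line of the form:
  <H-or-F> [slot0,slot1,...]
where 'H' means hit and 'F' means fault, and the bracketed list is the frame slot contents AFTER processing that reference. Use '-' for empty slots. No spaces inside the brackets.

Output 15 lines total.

F [2,-,-]
H [2,-,-]
F [2,3,-]
F [2,3,4]
H [2,3,4]
H [2,3,4]
H [2,3,4]
H [2,3,4]
H [2,3,4]
H [2,3,4]
H [2,3,4]
H [2,3,4]
F [1,3,4]
H [1,3,4]
H [1,3,4]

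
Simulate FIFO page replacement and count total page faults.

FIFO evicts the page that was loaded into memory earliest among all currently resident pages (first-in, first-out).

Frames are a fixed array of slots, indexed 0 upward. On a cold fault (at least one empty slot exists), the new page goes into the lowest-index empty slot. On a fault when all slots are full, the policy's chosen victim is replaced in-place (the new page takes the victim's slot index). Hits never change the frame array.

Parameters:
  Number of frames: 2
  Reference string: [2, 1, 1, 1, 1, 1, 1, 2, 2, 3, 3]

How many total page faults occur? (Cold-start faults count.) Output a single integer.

Step 0: ref 2 → FAULT, frames=[2,-]
Step 1: ref 1 → FAULT, frames=[2,1]
Step 2: ref 1 → HIT, frames=[2,1]
Step 3: ref 1 → HIT, frames=[2,1]
Step 4: ref 1 → HIT, frames=[2,1]
Step 5: ref 1 → HIT, frames=[2,1]
Step 6: ref 1 → HIT, frames=[2,1]
Step 7: ref 2 → HIT, frames=[2,1]
Step 8: ref 2 → HIT, frames=[2,1]
Step 9: ref 3 → FAULT (evict 2), frames=[3,1]
Step 10: ref 3 → HIT, frames=[3,1]
Total faults: 3

Answer: 3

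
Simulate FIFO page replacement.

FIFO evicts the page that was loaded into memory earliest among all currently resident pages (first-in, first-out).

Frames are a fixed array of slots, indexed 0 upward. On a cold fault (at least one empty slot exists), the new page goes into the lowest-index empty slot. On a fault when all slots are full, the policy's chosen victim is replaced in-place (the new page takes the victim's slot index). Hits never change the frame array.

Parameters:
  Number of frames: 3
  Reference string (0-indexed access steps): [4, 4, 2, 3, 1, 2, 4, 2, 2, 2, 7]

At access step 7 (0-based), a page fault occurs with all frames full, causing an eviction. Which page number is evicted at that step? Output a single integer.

Answer: 3

Derivation:
Step 0: ref 4 -> FAULT, frames=[4,-,-]
Step 1: ref 4 -> HIT, frames=[4,-,-]
Step 2: ref 2 -> FAULT, frames=[4,2,-]
Step 3: ref 3 -> FAULT, frames=[4,2,3]
Step 4: ref 1 -> FAULT, evict 4, frames=[1,2,3]
Step 5: ref 2 -> HIT, frames=[1,2,3]
Step 6: ref 4 -> FAULT, evict 2, frames=[1,4,3]
Step 7: ref 2 -> FAULT, evict 3, frames=[1,4,2]
At step 7: evicted page 3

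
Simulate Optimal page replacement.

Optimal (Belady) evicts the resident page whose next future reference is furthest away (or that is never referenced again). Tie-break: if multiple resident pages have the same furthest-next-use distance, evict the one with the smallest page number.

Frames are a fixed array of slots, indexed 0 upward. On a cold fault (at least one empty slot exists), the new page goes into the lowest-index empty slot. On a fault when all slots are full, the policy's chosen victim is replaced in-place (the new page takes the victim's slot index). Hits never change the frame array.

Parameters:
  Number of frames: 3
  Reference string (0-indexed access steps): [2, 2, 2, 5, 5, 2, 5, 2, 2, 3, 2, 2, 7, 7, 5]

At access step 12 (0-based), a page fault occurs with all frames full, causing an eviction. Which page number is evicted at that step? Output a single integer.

Step 0: ref 2 -> FAULT, frames=[2,-,-]
Step 1: ref 2 -> HIT, frames=[2,-,-]
Step 2: ref 2 -> HIT, frames=[2,-,-]
Step 3: ref 5 -> FAULT, frames=[2,5,-]
Step 4: ref 5 -> HIT, frames=[2,5,-]
Step 5: ref 2 -> HIT, frames=[2,5,-]
Step 6: ref 5 -> HIT, frames=[2,5,-]
Step 7: ref 2 -> HIT, frames=[2,5,-]
Step 8: ref 2 -> HIT, frames=[2,5,-]
Step 9: ref 3 -> FAULT, frames=[2,5,3]
Step 10: ref 2 -> HIT, frames=[2,5,3]
Step 11: ref 2 -> HIT, frames=[2,5,3]
Step 12: ref 7 -> FAULT, evict 2, frames=[7,5,3]
At step 12: evicted page 2

Answer: 2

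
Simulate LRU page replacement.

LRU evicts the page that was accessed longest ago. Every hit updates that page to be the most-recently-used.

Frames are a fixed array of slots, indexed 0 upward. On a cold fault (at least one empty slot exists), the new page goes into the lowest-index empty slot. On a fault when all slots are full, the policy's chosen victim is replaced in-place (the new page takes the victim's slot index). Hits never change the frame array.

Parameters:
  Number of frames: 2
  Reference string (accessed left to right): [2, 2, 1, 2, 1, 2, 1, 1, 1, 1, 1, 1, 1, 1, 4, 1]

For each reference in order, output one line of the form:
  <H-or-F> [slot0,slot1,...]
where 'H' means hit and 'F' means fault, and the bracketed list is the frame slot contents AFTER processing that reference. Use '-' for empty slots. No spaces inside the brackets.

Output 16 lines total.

F [2,-]
H [2,-]
F [2,1]
H [2,1]
H [2,1]
H [2,1]
H [2,1]
H [2,1]
H [2,1]
H [2,1]
H [2,1]
H [2,1]
H [2,1]
H [2,1]
F [4,1]
H [4,1]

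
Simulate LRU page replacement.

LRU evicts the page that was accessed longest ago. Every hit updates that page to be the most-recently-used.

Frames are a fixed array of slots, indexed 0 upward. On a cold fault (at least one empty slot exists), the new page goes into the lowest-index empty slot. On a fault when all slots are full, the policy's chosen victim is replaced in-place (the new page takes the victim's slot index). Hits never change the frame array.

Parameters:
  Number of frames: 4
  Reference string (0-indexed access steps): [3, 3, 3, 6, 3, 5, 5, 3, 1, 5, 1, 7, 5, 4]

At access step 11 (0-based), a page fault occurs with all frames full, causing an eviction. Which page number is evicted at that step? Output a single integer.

Answer: 6

Derivation:
Step 0: ref 3 -> FAULT, frames=[3,-,-,-]
Step 1: ref 3 -> HIT, frames=[3,-,-,-]
Step 2: ref 3 -> HIT, frames=[3,-,-,-]
Step 3: ref 6 -> FAULT, frames=[3,6,-,-]
Step 4: ref 3 -> HIT, frames=[3,6,-,-]
Step 5: ref 5 -> FAULT, frames=[3,6,5,-]
Step 6: ref 5 -> HIT, frames=[3,6,5,-]
Step 7: ref 3 -> HIT, frames=[3,6,5,-]
Step 8: ref 1 -> FAULT, frames=[3,6,5,1]
Step 9: ref 5 -> HIT, frames=[3,6,5,1]
Step 10: ref 1 -> HIT, frames=[3,6,5,1]
Step 11: ref 7 -> FAULT, evict 6, frames=[3,7,5,1]
At step 11: evicted page 6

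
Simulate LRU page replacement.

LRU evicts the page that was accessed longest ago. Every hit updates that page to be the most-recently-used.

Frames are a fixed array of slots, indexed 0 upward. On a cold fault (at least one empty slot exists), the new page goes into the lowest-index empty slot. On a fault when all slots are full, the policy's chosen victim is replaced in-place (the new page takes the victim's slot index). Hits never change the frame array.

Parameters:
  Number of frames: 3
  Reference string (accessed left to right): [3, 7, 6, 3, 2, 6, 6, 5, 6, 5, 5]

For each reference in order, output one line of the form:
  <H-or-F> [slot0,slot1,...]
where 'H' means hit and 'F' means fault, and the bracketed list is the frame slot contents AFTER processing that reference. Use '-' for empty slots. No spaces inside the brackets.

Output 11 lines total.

F [3,-,-]
F [3,7,-]
F [3,7,6]
H [3,7,6]
F [3,2,6]
H [3,2,6]
H [3,2,6]
F [5,2,6]
H [5,2,6]
H [5,2,6]
H [5,2,6]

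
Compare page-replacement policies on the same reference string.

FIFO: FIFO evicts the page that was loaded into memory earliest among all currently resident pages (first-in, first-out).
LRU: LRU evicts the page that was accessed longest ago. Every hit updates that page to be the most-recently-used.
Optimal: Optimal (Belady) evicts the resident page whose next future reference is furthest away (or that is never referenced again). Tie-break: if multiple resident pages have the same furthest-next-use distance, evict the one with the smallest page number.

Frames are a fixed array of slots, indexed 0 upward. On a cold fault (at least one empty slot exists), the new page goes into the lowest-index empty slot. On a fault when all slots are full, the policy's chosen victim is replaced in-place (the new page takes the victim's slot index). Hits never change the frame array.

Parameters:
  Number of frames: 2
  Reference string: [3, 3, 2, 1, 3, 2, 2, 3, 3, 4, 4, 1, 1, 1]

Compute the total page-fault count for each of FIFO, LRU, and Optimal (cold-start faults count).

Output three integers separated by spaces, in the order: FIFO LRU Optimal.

--- FIFO ---
  step 0: ref 3 -> FAULT, frames=[3,-] (faults so far: 1)
  step 1: ref 3 -> HIT, frames=[3,-] (faults so far: 1)
  step 2: ref 2 -> FAULT, frames=[3,2] (faults so far: 2)
  step 3: ref 1 -> FAULT, evict 3, frames=[1,2] (faults so far: 3)
  step 4: ref 3 -> FAULT, evict 2, frames=[1,3] (faults so far: 4)
  step 5: ref 2 -> FAULT, evict 1, frames=[2,3] (faults so far: 5)
  step 6: ref 2 -> HIT, frames=[2,3] (faults so far: 5)
  step 7: ref 3 -> HIT, frames=[2,3] (faults so far: 5)
  step 8: ref 3 -> HIT, frames=[2,3] (faults so far: 5)
  step 9: ref 4 -> FAULT, evict 3, frames=[2,4] (faults so far: 6)
  step 10: ref 4 -> HIT, frames=[2,4] (faults so far: 6)
  step 11: ref 1 -> FAULT, evict 2, frames=[1,4] (faults so far: 7)
  step 12: ref 1 -> HIT, frames=[1,4] (faults so far: 7)
  step 13: ref 1 -> HIT, frames=[1,4] (faults so far: 7)
  FIFO total faults: 7
--- LRU ---
  step 0: ref 3 -> FAULT, frames=[3,-] (faults so far: 1)
  step 1: ref 3 -> HIT, frames=[3,-] (faults so far: 1)
  step 2: ref 2 -> FAULT, frames=[3,2] (faults so far: 2)
  step 3: ref 1 -> FAULT, evict 3, frames=[1,2] (faults so far: 3)
  step 4: ref 3 -> FAULT, evict 2, frames=[1,3] (faults so far: 4)
  step 5: ref 2 -> FAULT, evict 1, frames=[2,3] (faults so far: 5)
  step 6: ref 2 -> HIT, frames=[2,3] (faults so far: 5)
  step 7: ref 3 -> HIT, frames=[2,3] (faults so far: 5)
  step 8: ref 3 -> HIT, frames=[2,3] (faults so far: 5)
  step 9: ref 4 -> FAULT, evict 2, frames=[4,3] (faults so far: 6)
  step 10: ref 4 -> HIT, frames=[4,3] (faults so far: 6)
  step 11: ref 1 -> FAULT, evict 3, frames=[4,1] (faults so far: 7)
  step 12: ref 1 -> HIT, frames=[4,1] (faults so far: 7)
  step 13: ref 1 -> HIT, frames=[4,1] (faults so far: 7)
  LRU total faults: 7
--- Optimal ---
  step 0: ref 3 -> FAULT, frames=[3,-] (faults so far: 1)
  step 1: ref 3 -> HIT, frames=[3,-] (faults so far: 1)
  step 2: ref 2 -> FAULT, frames=[3,2] (faults so far: 2)
  step 3: ref 1 -> FAULT, evict 2, frames=[3,1] (faults so far: 3)
  step 4: ref 3 -> HIT, frames=[3,1] (faults so far: 3)
  step 5: ref 2 -> FAULT, evict 1, frames=[3,2] (faults so far: 4)
  step 6: ref 2 -> HIT, frames=[3,2] (faults so far: 4)
  step 7: ref 3 -> HIT, frames=[3,2] (faults so far: 4)
  step 8: ref 3 -> HIT, frames=[3,2] (faults so far: 4)
  step 9: ref 4 -> FAULT, evict 2, frames=[3,4] (faults so far: 5)
  step 10: ref 4 -> HIT, frames=[3,4] (faults so far: 5)
  step 11: ref 1 -> FAULT, evict 3, frames=[1,4] (faults so far: 6)
  step 12: ref 1 -> HIT, frames=[1,4] (faults so far: 6)
  step 13: ref 1 -> HIT, frames=[1,4] (faults so far: 6)
  Optimal total faults: 6

Answer: 7 7 6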